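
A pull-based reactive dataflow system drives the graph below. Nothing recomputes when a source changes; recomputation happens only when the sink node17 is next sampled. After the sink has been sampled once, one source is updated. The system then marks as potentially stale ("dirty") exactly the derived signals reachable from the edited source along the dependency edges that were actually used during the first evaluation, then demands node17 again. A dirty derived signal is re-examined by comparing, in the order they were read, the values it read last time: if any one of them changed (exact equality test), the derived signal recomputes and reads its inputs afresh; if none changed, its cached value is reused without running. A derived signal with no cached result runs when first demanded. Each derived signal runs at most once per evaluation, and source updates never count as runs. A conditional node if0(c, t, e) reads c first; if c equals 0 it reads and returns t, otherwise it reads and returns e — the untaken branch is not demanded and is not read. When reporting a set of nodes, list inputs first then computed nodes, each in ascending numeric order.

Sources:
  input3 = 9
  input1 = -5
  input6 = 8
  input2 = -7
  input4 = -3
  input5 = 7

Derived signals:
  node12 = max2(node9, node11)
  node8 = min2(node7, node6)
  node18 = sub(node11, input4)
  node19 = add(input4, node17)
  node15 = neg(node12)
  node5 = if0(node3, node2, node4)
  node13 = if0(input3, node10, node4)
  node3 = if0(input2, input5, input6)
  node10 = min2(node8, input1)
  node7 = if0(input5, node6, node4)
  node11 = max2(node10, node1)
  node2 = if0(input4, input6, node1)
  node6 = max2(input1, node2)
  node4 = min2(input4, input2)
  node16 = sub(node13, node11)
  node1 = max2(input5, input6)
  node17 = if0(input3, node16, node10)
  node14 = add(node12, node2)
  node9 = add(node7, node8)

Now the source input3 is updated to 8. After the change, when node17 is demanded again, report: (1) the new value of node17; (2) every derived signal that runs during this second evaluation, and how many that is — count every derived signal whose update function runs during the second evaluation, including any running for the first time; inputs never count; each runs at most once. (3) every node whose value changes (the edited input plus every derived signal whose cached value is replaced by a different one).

First evaluation (everything demanded from the output):
  node1 = max2(7, 8) = 8
  node2 = if0(input4=-3 -> else branch node1) = 8
  node4 = min2(-3, -7) = -7
  node6 = max2(-5, 8) = 8
  node7 = if0(input5=7 -> else branch node4) = -7
  node8 = min2(-7, 8) = -7
  node10 = min2(-7, -5) = -7
  node17 = if0(input3=9 -> else branch node10) = -7

Propagation after the edit:
  node17: runs — input3 9->8; result -7 (same value as before).

New value of node17: -7.
Derived signals that run: node17 — 1 in total.
Values that change: input3.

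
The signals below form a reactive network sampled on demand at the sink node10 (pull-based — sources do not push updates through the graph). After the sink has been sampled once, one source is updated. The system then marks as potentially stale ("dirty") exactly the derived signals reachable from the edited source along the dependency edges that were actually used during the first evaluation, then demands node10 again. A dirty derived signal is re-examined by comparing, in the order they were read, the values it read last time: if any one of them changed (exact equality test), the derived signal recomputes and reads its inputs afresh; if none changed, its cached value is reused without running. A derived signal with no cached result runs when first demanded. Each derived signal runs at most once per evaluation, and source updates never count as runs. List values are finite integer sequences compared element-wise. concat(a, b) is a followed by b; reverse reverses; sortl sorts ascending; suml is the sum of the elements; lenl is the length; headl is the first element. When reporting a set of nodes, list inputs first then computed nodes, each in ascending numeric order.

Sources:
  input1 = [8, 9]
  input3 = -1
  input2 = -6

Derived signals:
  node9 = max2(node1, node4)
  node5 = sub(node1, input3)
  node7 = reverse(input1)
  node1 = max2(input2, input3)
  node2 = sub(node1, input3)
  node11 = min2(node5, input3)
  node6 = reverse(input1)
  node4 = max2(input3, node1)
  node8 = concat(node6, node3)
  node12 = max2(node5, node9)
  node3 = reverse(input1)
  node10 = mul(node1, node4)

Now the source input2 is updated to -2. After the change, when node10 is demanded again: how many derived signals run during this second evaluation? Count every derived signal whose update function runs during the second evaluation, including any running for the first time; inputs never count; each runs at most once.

Run set: node1 (1 run).
The important point: node1 recomputes to an identical value, and the output ends up unchanged.

Initial pass — values computed on the first demand:
  node1 = max2(-6, -1) = -1
  node4 = max2(-1, -1) = -1
  node10 = mul(-1, -1) = 1

Second demand — change propagation:
  node1: re-runs because input2 -6->-2; new result -1 (unchanged).
  node4: re-examined; everything it read last time is the same (input3 unchanged, node1 unchanged) — cache -1 kept, no run.
  node10: re-examined; everything it read last time is the same (node1 unchanged, node4 unchanged) — cache 1 kept, no run.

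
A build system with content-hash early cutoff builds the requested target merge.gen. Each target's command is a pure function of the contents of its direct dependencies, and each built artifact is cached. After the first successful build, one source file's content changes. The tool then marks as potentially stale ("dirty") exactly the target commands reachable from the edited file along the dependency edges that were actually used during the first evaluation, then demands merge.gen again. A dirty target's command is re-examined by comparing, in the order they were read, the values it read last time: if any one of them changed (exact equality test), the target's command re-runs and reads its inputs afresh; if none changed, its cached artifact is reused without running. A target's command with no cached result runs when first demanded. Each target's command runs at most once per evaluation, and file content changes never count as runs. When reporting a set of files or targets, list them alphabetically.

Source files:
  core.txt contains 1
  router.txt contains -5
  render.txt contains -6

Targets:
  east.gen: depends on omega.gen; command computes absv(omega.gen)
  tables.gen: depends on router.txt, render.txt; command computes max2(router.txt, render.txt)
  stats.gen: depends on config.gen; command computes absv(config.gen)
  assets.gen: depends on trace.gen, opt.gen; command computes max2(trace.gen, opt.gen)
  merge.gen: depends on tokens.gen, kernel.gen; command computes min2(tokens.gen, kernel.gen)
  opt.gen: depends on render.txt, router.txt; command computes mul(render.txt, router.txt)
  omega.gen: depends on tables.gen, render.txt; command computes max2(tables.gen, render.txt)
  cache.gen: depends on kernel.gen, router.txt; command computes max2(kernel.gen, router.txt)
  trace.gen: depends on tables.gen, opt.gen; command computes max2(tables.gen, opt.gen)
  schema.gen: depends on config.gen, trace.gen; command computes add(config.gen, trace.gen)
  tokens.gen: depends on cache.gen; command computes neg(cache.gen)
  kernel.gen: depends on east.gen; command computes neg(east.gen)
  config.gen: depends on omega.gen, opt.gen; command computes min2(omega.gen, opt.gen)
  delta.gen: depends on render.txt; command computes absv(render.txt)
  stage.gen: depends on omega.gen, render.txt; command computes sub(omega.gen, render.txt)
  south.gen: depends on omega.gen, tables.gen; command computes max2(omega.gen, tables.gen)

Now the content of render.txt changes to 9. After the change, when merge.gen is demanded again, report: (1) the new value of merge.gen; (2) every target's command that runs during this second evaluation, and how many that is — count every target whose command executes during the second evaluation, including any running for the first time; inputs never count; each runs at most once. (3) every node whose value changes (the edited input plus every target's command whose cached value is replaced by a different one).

First evaluation (everything demanded from the output):
  tables.gen = max2(-5, -6) = -5
  omega.gen = max2(-5, -6) = -5
  east.gen = absv(-5) = 5
  kernel.gen = neg(5) = -5
  cache.gen = max2(-5, -5) = -5
  tokens.gen = neg(-5) = 5
  merge.gen = min2(5, -5) = -5

Propagation after the edit:
  tables.gen: runs — render.txt -6->9; result 9.
  omega.gen: runs — tables.gen -5->9; render.txt -6->9; result 9.
  east.gen: runs — omega.gen -5->9; result 9.
  kernel.gen: runs — east.gen 5->9; result -9.
  cache.gen: runs — kernel.gen -5->-9; result -5 (same value as before).
  tokens.gen: checked — values it read are unchanged (cache.gen unchanged); reused cached 5 without running.
  merge.gen: runs — kernel.gen -5->-9; result -9.

Key observation: the cutoff stops propagation at tokens.gen — its inputs' values are unchanged, so it reuses its cache.

New value of merge.gen: -9.
Target commands that run: cache.gen, east.gen, kernel.gen, merge.gen, omega.gen, tables.gen — 6 in total.
Values that change: east.gen, kernel.gen, merge.gen, omega.gen, render.txt, tables.gen.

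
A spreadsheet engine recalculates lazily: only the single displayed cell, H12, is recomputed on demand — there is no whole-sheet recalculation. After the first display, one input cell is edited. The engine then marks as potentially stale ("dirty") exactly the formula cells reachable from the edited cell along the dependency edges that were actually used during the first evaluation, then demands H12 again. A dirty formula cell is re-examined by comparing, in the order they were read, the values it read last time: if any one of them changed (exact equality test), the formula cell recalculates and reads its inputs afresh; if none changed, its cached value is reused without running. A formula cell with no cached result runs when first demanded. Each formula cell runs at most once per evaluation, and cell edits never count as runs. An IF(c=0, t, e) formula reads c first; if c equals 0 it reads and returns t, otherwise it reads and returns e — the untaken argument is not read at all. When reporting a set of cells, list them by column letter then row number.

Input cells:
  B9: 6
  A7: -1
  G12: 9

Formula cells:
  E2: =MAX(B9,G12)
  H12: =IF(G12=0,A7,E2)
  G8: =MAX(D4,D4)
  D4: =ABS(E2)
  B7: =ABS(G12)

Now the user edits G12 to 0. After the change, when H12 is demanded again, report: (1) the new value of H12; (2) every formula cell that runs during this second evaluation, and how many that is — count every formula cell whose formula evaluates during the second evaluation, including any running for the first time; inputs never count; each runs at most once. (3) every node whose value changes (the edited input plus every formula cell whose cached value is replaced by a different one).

New value of H12: -1.
Formula cells that run: H12 — 1 in total.
Values that change: G12, H12.
Key observation: a condition flipped, so demand moved to the other branch — E2 is never re-examined.

First evaluation (everything demanded from the output):
  E2 = MAX(6, 9) = 9
  H12 = IF(G12=0: G12=9 -> else branch E2) = 9

Propagation after the edit:
  E2: marked dirty but never re-examined — demand shifted away from it.
  H12: runs — G12 9->0; result -1.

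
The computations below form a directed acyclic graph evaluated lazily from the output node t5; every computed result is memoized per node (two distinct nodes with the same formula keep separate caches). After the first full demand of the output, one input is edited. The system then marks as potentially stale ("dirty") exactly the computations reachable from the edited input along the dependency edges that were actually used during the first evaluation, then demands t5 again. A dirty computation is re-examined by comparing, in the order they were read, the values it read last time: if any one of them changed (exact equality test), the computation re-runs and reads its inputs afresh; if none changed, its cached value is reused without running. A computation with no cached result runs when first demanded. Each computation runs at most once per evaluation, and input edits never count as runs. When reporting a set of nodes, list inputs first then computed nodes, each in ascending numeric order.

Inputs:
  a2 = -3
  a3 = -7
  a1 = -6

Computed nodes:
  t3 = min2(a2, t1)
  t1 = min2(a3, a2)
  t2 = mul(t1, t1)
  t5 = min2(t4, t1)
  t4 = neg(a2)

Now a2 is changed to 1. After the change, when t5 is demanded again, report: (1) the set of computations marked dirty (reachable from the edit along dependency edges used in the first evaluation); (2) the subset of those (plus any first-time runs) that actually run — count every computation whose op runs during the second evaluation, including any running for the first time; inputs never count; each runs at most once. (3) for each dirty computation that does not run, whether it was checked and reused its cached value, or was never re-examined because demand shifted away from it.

First demand of the output computes:
  t1 = min2(-7, -3) = -7
  t4 = neg(-3) = 3
  t5 = min2(3, -7) = -7

After the edit, cleaning proceeds:
  t1: a read changed (a2 -3->1) — executes, giving -7 — identical to its old value.
  t4: a read changed (a2 -3->1) — executes, giving -1.
  t5: a read changed (t4 3->-1) — executes, giving -7 — identical to its old value.

The edit dirties: t1, t4, t5.
3 computations run: t1, t4, t5.
No dirty computation escaped a run.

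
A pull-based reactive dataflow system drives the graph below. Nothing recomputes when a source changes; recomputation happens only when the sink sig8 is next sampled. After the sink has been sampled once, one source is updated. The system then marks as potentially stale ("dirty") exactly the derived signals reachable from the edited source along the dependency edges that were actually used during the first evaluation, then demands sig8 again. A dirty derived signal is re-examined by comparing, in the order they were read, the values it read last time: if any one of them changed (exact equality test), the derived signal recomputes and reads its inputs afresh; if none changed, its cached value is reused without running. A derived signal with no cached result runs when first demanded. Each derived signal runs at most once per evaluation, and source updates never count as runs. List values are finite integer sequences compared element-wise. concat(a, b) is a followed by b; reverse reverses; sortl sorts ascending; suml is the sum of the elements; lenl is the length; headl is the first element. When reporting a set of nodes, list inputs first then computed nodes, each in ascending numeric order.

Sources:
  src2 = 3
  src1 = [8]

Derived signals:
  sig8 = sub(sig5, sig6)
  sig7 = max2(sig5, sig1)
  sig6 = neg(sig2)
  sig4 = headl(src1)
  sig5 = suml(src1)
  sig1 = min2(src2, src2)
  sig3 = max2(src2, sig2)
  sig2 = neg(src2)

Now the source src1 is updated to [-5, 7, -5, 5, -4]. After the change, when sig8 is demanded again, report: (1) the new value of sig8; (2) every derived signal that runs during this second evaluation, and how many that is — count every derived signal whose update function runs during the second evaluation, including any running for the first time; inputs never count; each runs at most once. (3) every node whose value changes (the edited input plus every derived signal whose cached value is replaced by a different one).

First evaluation (everything demanded from the output):
  sig2 = neg(3) = -3
  sig5 = suml([8]) = 8
  sig6 = neg(-3) = 3
  sig8 = sub(8, 3) = 5

Propagation after the edit:
  sig5: runs — src1 [8]->[-5, 7, -5, 5, -4]; result -2.
  sig8: runs — sig5 8->-2; result -5.

New value of sig8: -5.
Derived signals that run: sig5, sig8 — 2 in total.
Values that change: src1, sig5, sig8.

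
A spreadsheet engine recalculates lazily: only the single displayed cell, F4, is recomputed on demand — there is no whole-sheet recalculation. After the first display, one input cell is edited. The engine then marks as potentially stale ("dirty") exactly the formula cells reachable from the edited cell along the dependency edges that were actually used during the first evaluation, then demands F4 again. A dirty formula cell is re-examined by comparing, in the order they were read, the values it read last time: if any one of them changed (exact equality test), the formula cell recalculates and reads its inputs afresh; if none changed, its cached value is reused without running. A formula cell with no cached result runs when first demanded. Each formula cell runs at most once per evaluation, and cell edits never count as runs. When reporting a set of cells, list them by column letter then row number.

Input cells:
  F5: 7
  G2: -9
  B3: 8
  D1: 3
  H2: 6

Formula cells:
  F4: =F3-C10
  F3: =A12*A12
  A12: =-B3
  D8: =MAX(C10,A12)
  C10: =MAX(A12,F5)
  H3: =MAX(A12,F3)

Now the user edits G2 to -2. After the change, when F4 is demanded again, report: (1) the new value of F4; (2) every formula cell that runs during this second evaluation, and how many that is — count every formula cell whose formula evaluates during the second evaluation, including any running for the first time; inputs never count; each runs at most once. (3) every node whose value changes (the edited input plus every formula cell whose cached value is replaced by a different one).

New value of F4: 57.
Formula cells that run: none — 0 in total.
Values that change: G2.
Key observation: G2 is never demanded by the output, so the edit triggers no recomputation at all.

First evaluation (everything demanded from the output):
  A12 = -(8) = -8
  C10 = MAX(-8, 7) = 7
  F3 = -8 * -8 = 64
  F4 = 64 - 7 = 57

Propagation after the edit:
  G2 feeds no computation that the output demands — nothing is marked dirty and nothing runs.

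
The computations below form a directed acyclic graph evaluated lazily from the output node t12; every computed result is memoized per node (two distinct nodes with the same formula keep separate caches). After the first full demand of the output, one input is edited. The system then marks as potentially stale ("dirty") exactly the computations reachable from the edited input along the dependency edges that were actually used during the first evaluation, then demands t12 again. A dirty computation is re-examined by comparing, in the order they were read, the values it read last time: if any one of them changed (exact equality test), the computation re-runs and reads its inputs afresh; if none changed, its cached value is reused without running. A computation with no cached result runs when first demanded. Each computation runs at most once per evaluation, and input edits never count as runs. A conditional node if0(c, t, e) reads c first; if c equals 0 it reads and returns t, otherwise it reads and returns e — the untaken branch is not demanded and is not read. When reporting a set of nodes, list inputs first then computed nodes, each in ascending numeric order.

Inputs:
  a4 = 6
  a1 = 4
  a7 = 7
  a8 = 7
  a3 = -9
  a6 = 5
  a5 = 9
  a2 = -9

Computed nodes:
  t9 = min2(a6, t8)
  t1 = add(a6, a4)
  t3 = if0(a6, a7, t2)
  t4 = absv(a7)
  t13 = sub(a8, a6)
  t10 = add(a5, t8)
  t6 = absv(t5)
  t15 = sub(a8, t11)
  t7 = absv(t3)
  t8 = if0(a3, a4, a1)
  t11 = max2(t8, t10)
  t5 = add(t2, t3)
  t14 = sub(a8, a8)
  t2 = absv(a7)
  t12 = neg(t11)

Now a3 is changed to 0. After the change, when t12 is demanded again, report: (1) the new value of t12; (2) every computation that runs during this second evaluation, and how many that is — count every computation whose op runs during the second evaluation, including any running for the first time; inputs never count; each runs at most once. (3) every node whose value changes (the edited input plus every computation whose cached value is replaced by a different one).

Demanding t12 again yields -15.
4 computations run: t8, t10, t11, t12.
The nodes whose values change: a3, t8, t10, t11, t12.

First demand of the output computes:
  t8 = if0(a3=-9 -> else branch a1) = 4
  t10 = add(9, 4) = 13
  t11 = max2(4, 13) = 13
  t12 = neg(13) = -13

After the edit, cleaning proceeds:
  t8: a read changed (a3 -9->0) — executes, giving 6.
  t10: a read changed (t8 4->6) — executes, giving 15.
  t11: a read changed (t8 4->6; t10 13->15) — executes, giving 15.
  t12: a read changed (t11 13->15) — executes, giving -15.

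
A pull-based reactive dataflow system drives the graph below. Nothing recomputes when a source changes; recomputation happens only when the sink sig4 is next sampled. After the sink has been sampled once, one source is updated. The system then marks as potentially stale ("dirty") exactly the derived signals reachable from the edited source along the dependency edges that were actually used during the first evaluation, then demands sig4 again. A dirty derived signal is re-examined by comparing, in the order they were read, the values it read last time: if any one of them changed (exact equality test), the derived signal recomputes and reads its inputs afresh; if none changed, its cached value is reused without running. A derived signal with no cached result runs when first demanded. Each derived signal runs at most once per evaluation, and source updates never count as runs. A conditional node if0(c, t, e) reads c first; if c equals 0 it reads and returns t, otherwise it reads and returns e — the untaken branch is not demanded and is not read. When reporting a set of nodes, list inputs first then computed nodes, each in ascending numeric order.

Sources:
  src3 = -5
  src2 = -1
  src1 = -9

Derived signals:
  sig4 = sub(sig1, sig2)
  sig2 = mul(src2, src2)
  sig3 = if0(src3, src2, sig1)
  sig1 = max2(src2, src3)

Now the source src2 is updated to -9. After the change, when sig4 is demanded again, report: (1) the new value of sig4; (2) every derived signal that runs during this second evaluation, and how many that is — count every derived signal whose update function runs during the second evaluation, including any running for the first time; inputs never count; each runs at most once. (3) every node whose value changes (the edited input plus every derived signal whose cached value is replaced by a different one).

New value of sig4: -86.
Derived signals that run: sig1, sig2, sig4 — 3 in total.
Values that change: src2, sig1, sig2, sig4.

First evaluation (everything demanded from the output):
  sig1 = max2(-1, -5) = -1
  sig2 = mul(-1, -1) = 1
  sig4 = sub(-1, 1) = -2

Propagation after the edit:
  sig1: runs — src2 -1->-9; result -5.
  sig2: runs — src2 -1->-9; src2 -1->-9; result 81.
  sig4: runs — sig1 -1->-5; sig2 1->81; result -86.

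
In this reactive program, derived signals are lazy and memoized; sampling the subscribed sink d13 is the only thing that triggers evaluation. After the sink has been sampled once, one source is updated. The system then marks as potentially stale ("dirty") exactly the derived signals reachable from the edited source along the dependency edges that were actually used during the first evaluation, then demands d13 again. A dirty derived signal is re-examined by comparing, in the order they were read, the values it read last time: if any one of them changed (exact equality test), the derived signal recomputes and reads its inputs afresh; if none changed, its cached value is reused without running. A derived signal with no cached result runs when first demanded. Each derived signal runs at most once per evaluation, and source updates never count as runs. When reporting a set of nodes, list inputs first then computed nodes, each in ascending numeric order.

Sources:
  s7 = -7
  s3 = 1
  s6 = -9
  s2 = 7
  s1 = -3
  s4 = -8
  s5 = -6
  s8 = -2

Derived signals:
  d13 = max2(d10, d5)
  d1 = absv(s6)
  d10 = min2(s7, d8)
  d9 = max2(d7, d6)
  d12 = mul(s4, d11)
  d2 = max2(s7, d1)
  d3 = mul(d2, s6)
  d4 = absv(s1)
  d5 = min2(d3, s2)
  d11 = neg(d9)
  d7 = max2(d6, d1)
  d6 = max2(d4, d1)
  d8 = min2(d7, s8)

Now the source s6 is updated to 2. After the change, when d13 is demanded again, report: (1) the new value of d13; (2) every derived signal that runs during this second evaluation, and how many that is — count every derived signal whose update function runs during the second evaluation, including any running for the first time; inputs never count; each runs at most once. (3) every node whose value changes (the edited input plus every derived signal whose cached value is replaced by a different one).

First demand of the output computes:
  d1 = absv(-9) = 9
  d2 = max2(-7, 9) = 9
  d3 = mul(9, -9) = -81
  d4 = absv(-3) = 3
  d5 = min2(-81, 7) = -81
  d6 = max2(3, 9) = 9
  d7 = max2(9, 9) = 9
  d8 = min2(9, -2) = -2
  d10 = min2(-7, -2) = -7
  d13 = max2(-7, -81) = -7

After the edit, cleaning proceeds:
  d1: a read changed (s6 -9->2) — executes, giving 2.
  d2: a read changed (d1 9->2) — executes, giving 2.
  d3: a read changed (d2 9->2; s6 -9->2) — executes, giving 4.
  d5: a read changed (d3 -81->4) — executes, giving 4.
  d6: a read changed (d1 9->2) — executes, giving 3.
  d7: a read changed (d6 9->3; d1 9->2) — executes, giving 3.
  d8: a read changed (d7 9->3) — executes, giving -2 — identical to its old value.
  d10: dirty, but its reads are unchanged (s7 unchanged, d8 unchanged); cached -7 stands.
  d13: a read changed (d5 -81->4) — executes, giving 4.

Note where the cutoff bites: d10 is checked, finds nothing changed, and keeps its cache.

Demanding d13 again yields 4.
8 derived signals run: d1, d2, d3, d5, d6, d7, d8, d13.
The nodes whose values change: s6, d1, d2, d3, d5, d6, d7, d13.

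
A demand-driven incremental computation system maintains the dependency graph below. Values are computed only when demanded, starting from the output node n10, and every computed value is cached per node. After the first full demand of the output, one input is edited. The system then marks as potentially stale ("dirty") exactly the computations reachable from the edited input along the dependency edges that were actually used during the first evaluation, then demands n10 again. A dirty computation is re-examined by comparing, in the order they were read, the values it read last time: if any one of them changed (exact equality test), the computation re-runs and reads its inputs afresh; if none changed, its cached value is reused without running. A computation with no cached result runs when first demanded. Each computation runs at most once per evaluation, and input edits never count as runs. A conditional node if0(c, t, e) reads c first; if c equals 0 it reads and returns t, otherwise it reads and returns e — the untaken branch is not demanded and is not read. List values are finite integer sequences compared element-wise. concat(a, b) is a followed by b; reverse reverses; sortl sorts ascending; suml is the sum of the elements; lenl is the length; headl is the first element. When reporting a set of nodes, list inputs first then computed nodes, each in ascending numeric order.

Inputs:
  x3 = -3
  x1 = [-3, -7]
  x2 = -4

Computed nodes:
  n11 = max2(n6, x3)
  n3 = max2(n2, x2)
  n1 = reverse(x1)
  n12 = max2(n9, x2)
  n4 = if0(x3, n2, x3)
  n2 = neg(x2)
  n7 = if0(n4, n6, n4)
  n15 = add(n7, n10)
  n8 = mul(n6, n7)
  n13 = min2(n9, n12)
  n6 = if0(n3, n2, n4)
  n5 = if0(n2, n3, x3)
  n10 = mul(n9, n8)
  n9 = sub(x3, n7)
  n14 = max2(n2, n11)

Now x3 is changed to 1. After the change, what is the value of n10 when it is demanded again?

New value of n10: 0.

First evaluation (everything demanded from the output):
  n2 = neg(-4) = 4
  n3 = max2(4, -4) = 4
  n4 = if0(x3=-3 -> else branch x3) = -3
  n6 = if0(n3=4 -> else branch n4) = -3
  n7 = if0(n4=-3 -> else branch n4) = -3
  n8 = mul(-3, -3) = 9
  n9 = sub(-3, -3) = 0
  n10 = mul(0, 9) = 0

Propagation after the edit:
  n4: runs — x3 -3->1; x3 -3->1; result 1.
  n6: runs — n4 -3->1; result 1.
  n7: runs — n4 -3->1; n4 -3->1; result 1.
  n8: runs — n6 -3->1; n7 -3->1; result 1.
  n9: runs — x3 -3->1; n7 -3->1; result 0 (same value as before).
  n10: runs — n8 9->1; result 0 (same value as before).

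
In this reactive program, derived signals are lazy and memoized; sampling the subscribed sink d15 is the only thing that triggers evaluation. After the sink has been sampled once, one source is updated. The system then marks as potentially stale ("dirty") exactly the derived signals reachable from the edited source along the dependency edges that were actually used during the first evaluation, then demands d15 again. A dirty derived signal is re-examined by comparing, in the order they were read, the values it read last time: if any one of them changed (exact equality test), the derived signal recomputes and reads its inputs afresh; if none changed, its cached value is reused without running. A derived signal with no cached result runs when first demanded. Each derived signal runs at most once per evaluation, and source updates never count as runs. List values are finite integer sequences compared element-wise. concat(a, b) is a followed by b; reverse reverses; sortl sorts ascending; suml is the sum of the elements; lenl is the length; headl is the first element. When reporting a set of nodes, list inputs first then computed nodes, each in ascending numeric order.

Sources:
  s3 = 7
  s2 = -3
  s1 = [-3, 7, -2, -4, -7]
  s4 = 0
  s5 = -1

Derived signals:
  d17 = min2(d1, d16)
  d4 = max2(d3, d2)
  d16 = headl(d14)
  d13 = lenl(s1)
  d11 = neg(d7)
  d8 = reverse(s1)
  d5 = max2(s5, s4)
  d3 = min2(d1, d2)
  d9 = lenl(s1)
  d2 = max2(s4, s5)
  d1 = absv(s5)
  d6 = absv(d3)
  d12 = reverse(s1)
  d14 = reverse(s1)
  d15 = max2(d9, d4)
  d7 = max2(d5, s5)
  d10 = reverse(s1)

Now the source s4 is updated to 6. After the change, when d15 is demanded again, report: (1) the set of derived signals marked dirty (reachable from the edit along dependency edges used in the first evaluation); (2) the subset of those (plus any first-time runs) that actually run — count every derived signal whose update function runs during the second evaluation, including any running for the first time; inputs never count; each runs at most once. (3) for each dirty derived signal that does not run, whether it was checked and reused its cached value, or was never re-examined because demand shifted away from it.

First demand of the output computes:
  d1 = absv(-1) = 1
  d2 = max2(0, -1) = 0
  d3 = min2(1, 0) = 0
  d4 = max2(0, 0) = 0
  d9 = lenl([-3, 7, -2, -4, -7]) = 5
  d15 = max2(5, 0) = 5

After the edit, cleaning proceeds:
  d2: a read changed (s4 0->6) — executes, giving 6.
  d3: a read changed (d2 0->6) — executes, giving 1.
  d4: a read changed (d3 0->1; d2 0->6) — executes, giving 6.
  d15: a read changed (d4 0->6) — executes, giving 6.

The edit dirties: d2, d3, d4, d15.
4 derived signals run: d2, d3, d4, d15.
No dirty derived signal escaped a run.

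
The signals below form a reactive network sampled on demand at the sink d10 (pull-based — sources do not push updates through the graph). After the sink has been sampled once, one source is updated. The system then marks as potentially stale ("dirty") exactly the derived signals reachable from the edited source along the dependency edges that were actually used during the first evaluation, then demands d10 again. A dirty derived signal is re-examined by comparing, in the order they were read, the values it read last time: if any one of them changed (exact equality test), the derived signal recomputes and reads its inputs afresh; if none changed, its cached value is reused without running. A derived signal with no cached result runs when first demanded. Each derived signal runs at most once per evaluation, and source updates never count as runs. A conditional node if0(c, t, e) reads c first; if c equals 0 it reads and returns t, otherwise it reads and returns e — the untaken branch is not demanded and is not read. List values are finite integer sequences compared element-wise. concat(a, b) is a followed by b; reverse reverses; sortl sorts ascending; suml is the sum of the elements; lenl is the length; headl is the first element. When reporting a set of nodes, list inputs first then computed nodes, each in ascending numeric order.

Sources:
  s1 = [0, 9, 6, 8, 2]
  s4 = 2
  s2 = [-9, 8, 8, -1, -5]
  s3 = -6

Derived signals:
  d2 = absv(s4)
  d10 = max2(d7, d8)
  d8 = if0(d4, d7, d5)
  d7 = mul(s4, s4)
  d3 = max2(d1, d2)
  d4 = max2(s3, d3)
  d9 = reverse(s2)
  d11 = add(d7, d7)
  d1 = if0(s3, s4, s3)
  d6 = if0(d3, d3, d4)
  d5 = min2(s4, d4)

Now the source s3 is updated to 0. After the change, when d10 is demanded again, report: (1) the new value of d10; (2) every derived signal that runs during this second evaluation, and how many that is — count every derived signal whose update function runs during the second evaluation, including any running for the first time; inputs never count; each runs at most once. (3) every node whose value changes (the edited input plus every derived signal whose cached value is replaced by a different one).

d10 now evaluates to 4.
Run set: d1, d3, d4 (3 run).
Changed values: s3, d1.
The important point: at d5 every value read last time is unchanged, so the dirty flag clears without a run.

Initial pass — values computed on the first demand:
  d1 = if0(s3=-6 -> else branch s3) = -6
  d2 = absv(2) = 2
  d3 = max2(-6, 2) = 2
  d4 = max2(-6, 2) = 2
  d5 = min2(2, 2) = 2
  d7 = mul(2, 2) = 4
  d8 = if0(d4=2 -> else branch d5) = 2
  d10 = max2(4, 2) = 4

Second demand — change propagation:
  d1: re-runs because s3 -6->0; s3 -6->0; new result 2.
  d3: re-runs because d1 -6->2; new result 2 (unchanged).
  d4: re-runs because s3 -6->0; new result 2 (unchanged).
  d5: re-examined; everything it read last time is the same (s4 unchanged, d4 unchanged) — cache 2 kept, no run.
  d8: re-examined; everything it read last time is the same (d4 unchanged, d5 unchanged) — cache 2 kept, no run.
  d10: re-examined; everything it read last time is the same (d7 unchanged, d8 unchanged) — cache 4 kept, no run.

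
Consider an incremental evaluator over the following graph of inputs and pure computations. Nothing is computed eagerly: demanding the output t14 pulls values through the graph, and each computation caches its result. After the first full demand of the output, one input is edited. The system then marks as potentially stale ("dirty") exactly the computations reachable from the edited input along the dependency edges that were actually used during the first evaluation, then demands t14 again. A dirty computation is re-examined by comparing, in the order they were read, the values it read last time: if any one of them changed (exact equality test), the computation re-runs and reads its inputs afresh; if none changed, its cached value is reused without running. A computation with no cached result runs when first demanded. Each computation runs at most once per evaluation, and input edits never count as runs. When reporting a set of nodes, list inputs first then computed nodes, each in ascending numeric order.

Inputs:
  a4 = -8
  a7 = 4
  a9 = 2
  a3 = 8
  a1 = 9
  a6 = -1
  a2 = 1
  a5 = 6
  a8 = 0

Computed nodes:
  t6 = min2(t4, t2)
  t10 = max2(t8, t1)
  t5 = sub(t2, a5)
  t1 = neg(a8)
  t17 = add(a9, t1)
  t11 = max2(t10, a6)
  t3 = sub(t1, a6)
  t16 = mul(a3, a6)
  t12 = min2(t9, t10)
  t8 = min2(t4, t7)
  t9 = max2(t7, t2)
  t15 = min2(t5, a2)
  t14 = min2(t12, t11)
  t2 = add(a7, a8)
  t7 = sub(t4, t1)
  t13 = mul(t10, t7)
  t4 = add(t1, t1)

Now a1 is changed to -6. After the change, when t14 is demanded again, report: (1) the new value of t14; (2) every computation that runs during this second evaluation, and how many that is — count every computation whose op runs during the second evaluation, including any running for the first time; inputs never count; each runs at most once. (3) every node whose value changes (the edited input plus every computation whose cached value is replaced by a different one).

t14 now evaluates to 0.
Run set: none (0 run).
Changed values: a1.
The important point: nothing the output needs ever reads a1, so the edit is invisible to it.

Initial pass — values computed on the first demand:
  t1 = neg(0) = 0
  t2 = add(4, 0) = 4
  t4 = add(0, 0) = 0
  t7 = sub(0, 0) = 0
  t8 = min2(0, 0) = 0
  t9 = max2(0, 4) = 4
  t10 = max2(0, 0) = 0
  t11 = max2(0, -1) = 0
  t12 = min2(4, 0) = 0
  t14 = min2(0, 0) = 0

Second demand — change propagation:
  no demanded computation ever read a1, so the edit dirties nothing and nothing runs.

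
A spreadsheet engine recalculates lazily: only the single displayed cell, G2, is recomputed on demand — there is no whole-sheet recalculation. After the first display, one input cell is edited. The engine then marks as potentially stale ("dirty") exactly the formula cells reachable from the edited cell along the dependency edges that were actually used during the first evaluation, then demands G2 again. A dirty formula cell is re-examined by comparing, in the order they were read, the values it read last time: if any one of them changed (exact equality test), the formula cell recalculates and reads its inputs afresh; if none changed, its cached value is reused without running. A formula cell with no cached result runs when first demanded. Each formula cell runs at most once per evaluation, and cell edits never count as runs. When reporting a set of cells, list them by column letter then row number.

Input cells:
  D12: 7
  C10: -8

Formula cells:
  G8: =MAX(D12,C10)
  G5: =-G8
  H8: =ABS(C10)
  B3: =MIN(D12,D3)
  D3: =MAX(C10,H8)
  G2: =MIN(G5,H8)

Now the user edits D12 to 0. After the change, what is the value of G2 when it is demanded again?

First evaluation (everything demanded from the output):
  G8 = MAX(7, -8) = 7
  G5 = -(7) = -7
  H8 = ABS(-8) = 8
  G2 = MIN(-7, 8) = -7

Propagation after the edit:
  G8: runs — D12 7->0; result 0.
  G5: runs — G8 7->0; result 0.
  G2: runs — G5 -7->0; result 0.

New value of G2: 0.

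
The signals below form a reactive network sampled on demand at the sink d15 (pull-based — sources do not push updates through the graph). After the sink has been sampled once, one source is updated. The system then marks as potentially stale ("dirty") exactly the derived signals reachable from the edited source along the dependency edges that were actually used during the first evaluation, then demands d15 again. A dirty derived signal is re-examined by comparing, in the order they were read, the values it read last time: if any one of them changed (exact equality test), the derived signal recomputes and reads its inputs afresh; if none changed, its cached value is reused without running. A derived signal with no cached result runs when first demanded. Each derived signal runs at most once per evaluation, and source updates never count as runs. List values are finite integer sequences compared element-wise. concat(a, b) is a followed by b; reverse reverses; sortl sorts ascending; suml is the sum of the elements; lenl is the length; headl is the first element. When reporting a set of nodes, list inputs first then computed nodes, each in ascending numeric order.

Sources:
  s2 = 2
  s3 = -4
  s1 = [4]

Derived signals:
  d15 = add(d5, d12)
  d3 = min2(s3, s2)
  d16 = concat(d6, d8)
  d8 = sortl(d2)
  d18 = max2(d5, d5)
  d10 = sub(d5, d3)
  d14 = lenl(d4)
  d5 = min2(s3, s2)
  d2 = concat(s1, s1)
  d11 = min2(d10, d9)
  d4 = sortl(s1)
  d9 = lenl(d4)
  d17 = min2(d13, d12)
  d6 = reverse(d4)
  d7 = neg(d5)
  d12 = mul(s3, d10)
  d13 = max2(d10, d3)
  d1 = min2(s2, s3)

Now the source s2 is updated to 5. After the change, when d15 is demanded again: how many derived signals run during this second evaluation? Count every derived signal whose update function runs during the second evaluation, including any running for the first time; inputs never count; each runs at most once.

Initial pass — values computed on the first demand:
  d3 = min2(-4, 2) = -4
  d5 = min2(-4, 2) = -4
  d10 = sub(-4, -4) = 0
  d12 = mul(-4, 0) = 0
  d15 = add(-4, 0) = -4

Second demand — change propagation:
  d3: re-runs because s2 2->5; new result -4 (unchanged).
  d5: re-runs because s2 2->5; new result -4 (unchanged).
  d10: re-examined; everything it read last time is the same (d5 unchanged, d3 unchanged) — cache 0 kept, no run.
  d12: re-examined; everything it read last time is the same (s3 unchanged, d10 unchanged) — cache 0 kept, no run.
  d15: re-examined; everything it read last time is the same (d5 unchanged, d12 unchanged) — cache -4 kept, no run.

The important point: at d10 every value read last time is unchanged, so the dirty flag clears without a run.

Run set: d3, d5 (2 run).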